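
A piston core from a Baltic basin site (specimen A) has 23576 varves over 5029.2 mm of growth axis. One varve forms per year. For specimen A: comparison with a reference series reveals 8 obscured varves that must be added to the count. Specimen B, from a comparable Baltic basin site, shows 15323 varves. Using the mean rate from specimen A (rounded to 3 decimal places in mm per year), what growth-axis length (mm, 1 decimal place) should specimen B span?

3263.8 mm

Specimen A: after corrections the count is 23576 + 8 = 23584 varves.
A: Mean rate = 5029.2 mm / 23584 years ≈ 0.213 mm/yr.
Length of B = 0.213 × 15323 = 3263.8 mm.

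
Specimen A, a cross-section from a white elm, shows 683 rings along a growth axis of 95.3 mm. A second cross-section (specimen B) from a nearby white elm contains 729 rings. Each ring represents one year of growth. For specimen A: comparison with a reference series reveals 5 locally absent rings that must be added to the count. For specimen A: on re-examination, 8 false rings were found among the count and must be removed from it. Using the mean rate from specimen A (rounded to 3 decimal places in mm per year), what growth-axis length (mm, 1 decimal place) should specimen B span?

Specimen A: after corrections the count is 683 − 8 + 5 = 680 rings.
A: Extension rate ≈ 95.3 / 680 = 0.140 mm/year.
B's length ≈ 0.140 × 729 = 102.1 mm.

102.1 mm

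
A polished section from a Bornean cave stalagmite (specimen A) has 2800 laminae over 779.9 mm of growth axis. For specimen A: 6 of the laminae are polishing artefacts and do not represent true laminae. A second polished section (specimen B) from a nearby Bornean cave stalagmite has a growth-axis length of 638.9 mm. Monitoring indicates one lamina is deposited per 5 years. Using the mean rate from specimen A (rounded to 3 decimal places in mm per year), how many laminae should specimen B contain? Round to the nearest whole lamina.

Specimen A: correcting the raw count gives 2800 − 6 = 2794 true laminae.
Specimen A: 2794 laminae at 5 years each span 2794 × 5 = 13970 years.
A: Mean rate = 779.9 mm / 13970 years ≈ 0.056 mm/year.
For B, 638.9 / 0.056 = 11408.93 years; at 5 years per lamina that is 11408.93 / 5 ≈ 2282 laminae.

2282 laminae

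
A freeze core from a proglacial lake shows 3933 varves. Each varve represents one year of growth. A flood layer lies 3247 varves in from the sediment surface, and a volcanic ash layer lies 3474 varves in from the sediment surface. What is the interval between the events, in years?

227 yr

Separation: 3474 − 3247 = 227 varves.
That is 227 years at one varve per year.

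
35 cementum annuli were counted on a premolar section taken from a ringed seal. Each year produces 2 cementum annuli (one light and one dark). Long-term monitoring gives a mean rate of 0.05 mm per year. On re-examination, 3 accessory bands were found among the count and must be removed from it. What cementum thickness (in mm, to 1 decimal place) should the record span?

0.8 mm

Adjusted count: 35 − 3 = 32 cementum annuli.
With 2 cementum annuli per year, 32 / 2 = 16 years.
Predicted length = 0.05 mm/year × 16 years = 0.8 mm.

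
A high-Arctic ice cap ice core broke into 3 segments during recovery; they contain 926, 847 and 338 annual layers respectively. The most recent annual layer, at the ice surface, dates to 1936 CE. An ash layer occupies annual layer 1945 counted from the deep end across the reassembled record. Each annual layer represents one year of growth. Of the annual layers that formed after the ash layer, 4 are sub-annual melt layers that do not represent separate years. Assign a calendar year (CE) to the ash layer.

Total annual layers = 926 + 847 + 338 = 2111.
2111 − 1945 = 166 annual layers lie beyond the ash layer toward the ice surface.
166 − 4 false = 162 true annual layers after the ash layer.
1936 − 162 = 1774 CE.

1774 CE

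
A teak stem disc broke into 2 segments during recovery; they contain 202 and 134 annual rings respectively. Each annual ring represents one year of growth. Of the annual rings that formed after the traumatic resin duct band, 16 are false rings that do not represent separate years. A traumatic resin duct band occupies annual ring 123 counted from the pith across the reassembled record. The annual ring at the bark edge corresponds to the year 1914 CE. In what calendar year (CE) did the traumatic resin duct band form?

Total annual rings = 202 + 134 = 336.
336 − 123 = 213 annual rings lie beyond the traumatic resin duct band toward the bark edge.
Excluding 16 false annual rings: 213 − 16 = 197.
Counting back 197 years from 1914 CE places the traumatic resin duct band in 1914 − 197 = 1717 CE.

1717 CE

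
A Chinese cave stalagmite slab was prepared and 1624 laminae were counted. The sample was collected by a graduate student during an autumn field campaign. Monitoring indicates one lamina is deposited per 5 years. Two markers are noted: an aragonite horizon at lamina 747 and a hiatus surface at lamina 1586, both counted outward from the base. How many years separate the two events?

4195 yr

The two markers are separated by 1586 − 747 = 839 laminae.
At 5 years per lamina, 839 × 5 = 4195 years.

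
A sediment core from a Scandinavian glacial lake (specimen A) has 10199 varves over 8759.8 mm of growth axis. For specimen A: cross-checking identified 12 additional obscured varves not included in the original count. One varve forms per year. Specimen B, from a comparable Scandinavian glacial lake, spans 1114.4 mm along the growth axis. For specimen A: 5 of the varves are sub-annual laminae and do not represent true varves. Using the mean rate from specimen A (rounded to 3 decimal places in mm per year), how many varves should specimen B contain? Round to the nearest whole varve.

1299 varves

Specimen A: after corrections the count is 10199 − 5 + 12 = 10206 varves.
A: 8759.8 mm over 10206 years gives 8759.8 / 10206 ≈ 0.858 mm/yr.
B spans 1114.4 / 0.858 = 1298.83 years ≈ 1299 varves.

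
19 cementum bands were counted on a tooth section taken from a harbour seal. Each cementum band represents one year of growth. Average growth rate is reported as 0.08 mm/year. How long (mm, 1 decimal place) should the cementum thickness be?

1.5 mm

19 years of growth are recorded.
Predicted length = 0.08 mm/year × 19 years = 1.5 mm.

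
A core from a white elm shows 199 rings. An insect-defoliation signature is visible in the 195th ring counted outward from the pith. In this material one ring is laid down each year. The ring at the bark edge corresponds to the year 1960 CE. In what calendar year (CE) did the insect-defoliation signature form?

Between ring 195 and the bark edge there are 199 − 195 = 4 rings.
The ring at the bark edge is 1960 CE, so the insect-defoliation signature dates to 1960 − 4 = 1956 CE.

1956 CE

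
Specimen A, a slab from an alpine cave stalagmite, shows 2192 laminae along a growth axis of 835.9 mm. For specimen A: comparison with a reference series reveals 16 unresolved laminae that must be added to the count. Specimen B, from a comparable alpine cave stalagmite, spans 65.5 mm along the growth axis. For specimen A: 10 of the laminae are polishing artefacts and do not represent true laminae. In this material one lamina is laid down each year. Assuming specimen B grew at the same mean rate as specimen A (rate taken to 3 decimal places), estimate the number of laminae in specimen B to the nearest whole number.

172 laminae

Specimen A: adjusted count: 2192 − 10 + 16 = 2198 laminae.
A: 835.9 mm over 2198 years gives 835.9 / 2198 ≈ 0.380 mm/yr.
Specimen B: 65.5 mm / 0.380 mm per year = 172.37 years ≈ 172 laminae.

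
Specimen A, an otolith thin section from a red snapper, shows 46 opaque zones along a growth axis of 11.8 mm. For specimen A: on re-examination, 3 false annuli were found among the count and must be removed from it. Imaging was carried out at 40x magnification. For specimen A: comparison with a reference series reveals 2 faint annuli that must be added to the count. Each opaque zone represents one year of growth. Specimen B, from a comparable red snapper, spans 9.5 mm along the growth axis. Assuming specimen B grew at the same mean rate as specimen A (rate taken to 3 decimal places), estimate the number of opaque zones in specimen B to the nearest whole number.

Specimen A: correcting the raw count gives 46 − 3 + 2 = 45 true opaque zones.
A: 11.8 mm over 45 years gives 11.8 / 45 ≈ 0.262 mm/year.
For B, 9.5 / 0.262 = 36.26 years ≈ 36 opaque zones.

36 opaque zones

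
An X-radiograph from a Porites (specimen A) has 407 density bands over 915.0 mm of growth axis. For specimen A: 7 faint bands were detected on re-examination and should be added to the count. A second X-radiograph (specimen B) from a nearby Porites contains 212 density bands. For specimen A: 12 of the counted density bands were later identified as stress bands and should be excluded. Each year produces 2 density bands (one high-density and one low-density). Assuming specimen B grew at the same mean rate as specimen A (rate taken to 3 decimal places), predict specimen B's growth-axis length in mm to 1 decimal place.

Specimen A: after corrections the count is 407 − 12 + 7 = 402 density bands.
Specimen A: 402 density bands at 2 per year is 402 / 2 = 201 years.
A: Extension rate ≈ 915.0 / 201 = 4.552 mm per year.
Specimen B: with 2 density bands per year, 212 / 2 = 106 years. B's length ≈ 4.552 × 106 = 482.5 mm.

482.5 mm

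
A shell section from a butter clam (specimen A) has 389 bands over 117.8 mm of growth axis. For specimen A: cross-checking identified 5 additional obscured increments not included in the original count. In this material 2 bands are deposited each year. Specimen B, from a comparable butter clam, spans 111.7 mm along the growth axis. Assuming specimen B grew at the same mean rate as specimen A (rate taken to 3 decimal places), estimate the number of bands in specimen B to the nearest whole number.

374 bands

Specimen A: correcting the raw count gives 389 + 5 = 394 true bands.
Specimen A: dividing by 2 bands per year: 394 / 2 = 197 years.
A: Extension rate ≈ 117.8 / 197 = 0.598 mm per year.
B spans 111.7 / 0.598 = 186.79 years; at 2 bands per year that is 186.79 × 2 ≈ 374 bands.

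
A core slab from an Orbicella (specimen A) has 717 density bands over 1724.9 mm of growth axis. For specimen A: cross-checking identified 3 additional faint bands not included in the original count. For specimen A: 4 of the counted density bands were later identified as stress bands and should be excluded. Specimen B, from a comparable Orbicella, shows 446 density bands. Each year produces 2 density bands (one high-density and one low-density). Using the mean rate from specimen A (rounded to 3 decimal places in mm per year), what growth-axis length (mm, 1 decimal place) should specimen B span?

Specimen A: correcting the raw count gives 717 − 4 + 3 = 716 true density bands.
Specimen A: dividing by 2 density bands per year: 716 / 2 = 358 years.
A: Mean rate = 1724.9 mm / 358 years ≈ 4.818 mm/yr.
Specimen B: with 2 density bands per year, 446 / 2 = 223 years. B's length ≈ 4.818 × 223 = 1074.4 mm.

1074.4 mm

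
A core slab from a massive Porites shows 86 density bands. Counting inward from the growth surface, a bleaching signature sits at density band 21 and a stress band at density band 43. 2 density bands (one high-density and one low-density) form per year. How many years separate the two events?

The two markers are separated by 43 − 21 = 22 density bands.
With 2 density bands per year, 22 / 2 = 11 years.

11 years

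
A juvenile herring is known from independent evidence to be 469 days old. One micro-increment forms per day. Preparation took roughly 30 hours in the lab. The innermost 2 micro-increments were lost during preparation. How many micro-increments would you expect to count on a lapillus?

At one micro-increment per day, 469 days correspond to 469 micro-increments.
Less the 2 uncaptured micro-increments: 469 − 2 = 467.

467 micro-increments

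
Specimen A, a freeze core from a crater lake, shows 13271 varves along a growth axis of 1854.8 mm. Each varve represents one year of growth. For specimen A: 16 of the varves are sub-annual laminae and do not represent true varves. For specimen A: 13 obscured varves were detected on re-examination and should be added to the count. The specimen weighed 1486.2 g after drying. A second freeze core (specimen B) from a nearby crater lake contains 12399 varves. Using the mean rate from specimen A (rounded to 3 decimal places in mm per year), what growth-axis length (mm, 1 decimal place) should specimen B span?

Specimen A: after corrections the count is 13271 − 16 + 13 = 13268 varves.
A: Extension rate ≈ 1854.8 / 13268 = 0.140 mm/yr.
B's length ≈ 0.140 × 12399 = 1735.9 mm.

1735.9 mm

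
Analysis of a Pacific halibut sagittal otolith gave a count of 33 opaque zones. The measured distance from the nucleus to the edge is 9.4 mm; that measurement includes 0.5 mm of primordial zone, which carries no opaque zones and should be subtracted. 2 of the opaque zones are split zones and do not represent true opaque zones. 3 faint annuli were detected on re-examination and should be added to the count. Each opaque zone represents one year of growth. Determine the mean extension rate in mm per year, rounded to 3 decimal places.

0.262 mm per year

Adjusted count: 33 − 2 + 3 = 34 opaque zones.
Net length = 9.4 − 0.5 = 8.9 mm.
Mean rate = 8.9 mm / 34 years ≈ 0.262 mm per year.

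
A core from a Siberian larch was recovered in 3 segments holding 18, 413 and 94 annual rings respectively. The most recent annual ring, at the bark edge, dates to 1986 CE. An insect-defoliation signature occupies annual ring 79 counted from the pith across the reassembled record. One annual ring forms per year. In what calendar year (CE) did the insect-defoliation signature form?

1540 CE

Total annual rings = 18 + 413 + 94 = 525.
Between annual ring 79 and the bark edge there are 525 − 79 = 446 annual rings.
Counting back 446 years from 1986 CE places the insect-defoliation signature in 1986 − 446 = 1540 CE.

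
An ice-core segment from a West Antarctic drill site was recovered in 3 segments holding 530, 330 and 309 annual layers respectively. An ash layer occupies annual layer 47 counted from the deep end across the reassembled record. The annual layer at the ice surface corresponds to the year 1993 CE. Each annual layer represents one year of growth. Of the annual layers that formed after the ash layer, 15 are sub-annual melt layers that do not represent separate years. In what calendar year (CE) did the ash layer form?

886 CE

Total annual layers = 530 + 330 + 309 = 1169.
Between annual layer 47 and the ice surface there are 1169 − 47 = 1122 annual layers.
Excluding 15 false annual layers: 1122 − 15 = 1107.
Counting back 1107 years from 1993 CE places the ash layer in 1993 − 1107 = 886 CE.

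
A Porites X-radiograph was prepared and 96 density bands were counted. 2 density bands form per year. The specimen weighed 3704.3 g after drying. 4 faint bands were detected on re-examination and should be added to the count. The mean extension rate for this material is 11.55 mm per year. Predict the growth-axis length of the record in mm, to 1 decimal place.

577.5 mm

Adjusted count: 96 + 4 = 100 density bands.
100 density bands at 2 per year is 100 / 2 = 50 years.
Predicted length = 11.55 mm/year × 50 years = 577.5 mm.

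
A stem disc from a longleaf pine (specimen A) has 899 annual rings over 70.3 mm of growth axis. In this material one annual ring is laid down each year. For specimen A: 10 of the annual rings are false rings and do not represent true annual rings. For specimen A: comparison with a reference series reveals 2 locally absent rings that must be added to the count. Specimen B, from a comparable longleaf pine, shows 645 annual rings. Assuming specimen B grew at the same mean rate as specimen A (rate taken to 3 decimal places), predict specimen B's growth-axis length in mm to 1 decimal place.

Specimen A: correcting the raw count gives 899 − 10 + 2 = 891 true annual rings.
A: Extension rate ≈ 70.3 / 891 = 0.079 mm/year.
Length of B = 0.079 × 645 = 51.0 mm.

51.0 mm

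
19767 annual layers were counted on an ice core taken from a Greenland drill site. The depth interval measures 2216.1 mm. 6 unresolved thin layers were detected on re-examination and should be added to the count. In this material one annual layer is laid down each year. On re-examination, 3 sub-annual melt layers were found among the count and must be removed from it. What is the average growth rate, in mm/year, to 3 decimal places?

0.112 mm/year

Adjusted count: 19767 − 3 + 6 = 19770 annual layers.
Mean rate = 2216.1 mm / 19770 years ≈ 0.112 mm/year.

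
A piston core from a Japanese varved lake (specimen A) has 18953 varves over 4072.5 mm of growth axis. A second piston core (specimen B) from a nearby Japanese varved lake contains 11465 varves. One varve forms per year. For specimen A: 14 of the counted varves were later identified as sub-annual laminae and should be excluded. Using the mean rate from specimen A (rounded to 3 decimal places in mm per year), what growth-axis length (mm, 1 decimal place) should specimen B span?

Specimen A: adjusted count: 18953 − 14 = 18939 varves.
A: 4072.5 mm over 18939 years gives 4072.5 / 18939 ≈ 0.215 mm/yr.
B's length ≈ 0.215 × 11465 = 2465.0 mm.

2465.0 mm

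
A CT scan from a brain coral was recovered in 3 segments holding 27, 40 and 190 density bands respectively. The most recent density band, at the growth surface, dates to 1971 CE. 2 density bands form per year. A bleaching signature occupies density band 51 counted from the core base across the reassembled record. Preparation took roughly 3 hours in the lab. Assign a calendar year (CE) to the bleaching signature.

Total density bands = 27 + 40 + 190 = 257.
The bleaching signature sits at density band 51 from the core base, so 257 − 51 = 206 density bands formed after it.
206 density bands at 2 per year is 206 / 2 = 103 years.
Counting back 103 years from 1971 CE places the bleaching signature in 1971 − 103 = 1868 CE.

1868 CE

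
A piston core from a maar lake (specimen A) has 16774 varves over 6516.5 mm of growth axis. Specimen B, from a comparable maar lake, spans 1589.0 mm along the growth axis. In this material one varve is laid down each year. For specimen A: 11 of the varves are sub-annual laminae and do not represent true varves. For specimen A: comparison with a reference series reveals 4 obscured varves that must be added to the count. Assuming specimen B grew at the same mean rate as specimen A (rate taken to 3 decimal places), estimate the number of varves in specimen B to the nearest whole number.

Specimen A: adjusted count: 16774 − 11 + 4 = 16767 varves.
A: Mean rate = 6516.5 mm / 16767 years ≈ 0.389 mm per year.
For B, 1589.0 / 0.389 = 4084.83 years ≈ 4085 varves.

4085 varves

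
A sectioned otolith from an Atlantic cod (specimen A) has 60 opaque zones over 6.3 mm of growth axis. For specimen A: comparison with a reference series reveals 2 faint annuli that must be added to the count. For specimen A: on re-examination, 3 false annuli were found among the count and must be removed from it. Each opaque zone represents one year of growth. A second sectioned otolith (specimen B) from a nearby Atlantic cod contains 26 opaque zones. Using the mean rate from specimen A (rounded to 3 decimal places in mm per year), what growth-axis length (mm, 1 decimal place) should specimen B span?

2.8 mm

Specimen A: adjusted count: 60 − 3 + 2 = 59 opaque zones.
A: Mean rate = 6.3 mm / 59 years ≈ 0.107 mm/year.
B's length ≈ 0.107 × 26 = 2.8 mm.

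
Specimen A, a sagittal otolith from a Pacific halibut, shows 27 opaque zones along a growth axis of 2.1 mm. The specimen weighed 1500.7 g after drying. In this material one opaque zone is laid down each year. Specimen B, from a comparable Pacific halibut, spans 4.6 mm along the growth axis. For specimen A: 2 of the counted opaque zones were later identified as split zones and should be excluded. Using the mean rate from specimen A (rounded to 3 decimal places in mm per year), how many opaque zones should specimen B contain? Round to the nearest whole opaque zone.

55 opaque zones

Specimen A: after corrections the count is 27 − 2 = 25 opaque zones.
A: Extension rate ≈ 2.1 / 25 = 0.084 mm per year.
B spans 4.6 / 0.084 = 54.76 years ≈ 55 opaque zones.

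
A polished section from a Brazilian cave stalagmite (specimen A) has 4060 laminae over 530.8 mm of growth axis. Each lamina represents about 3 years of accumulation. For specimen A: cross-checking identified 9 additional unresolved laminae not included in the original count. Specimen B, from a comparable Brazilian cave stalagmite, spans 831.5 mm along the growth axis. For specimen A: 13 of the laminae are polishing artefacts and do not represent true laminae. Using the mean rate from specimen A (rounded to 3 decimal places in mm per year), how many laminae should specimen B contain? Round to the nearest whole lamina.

6299 laminae

Specimen A: after corrections the count is 4060 − 13 + 9 = 4056 laminae.
Specimen A: at 3 years per lamina, 4056 × 3 = 12168 years.
A: 530.8 mm over 12168 years gives 530.8 / 12168 ≈ 0.044 mm/yr.
For B, 831.5 / 0.044 = 18897.73 years; at 3 years per lamina that is 18897.73 / 3 ≈ 6299 laminae.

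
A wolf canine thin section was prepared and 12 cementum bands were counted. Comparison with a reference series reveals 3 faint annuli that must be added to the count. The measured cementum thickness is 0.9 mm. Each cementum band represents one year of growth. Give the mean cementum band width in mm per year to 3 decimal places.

True cementum band count = 12 + 3 = 15.
Extension rate ≈ 0.9 / 15 = 0.060 mm per year.

0.060 mm per year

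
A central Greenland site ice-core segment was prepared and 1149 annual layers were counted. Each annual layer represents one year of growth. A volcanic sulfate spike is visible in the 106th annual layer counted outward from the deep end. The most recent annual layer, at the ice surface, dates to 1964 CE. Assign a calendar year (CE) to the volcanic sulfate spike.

The volcanic sulfate spike sits at annual layer 106 from the deep end, so 1149 − 106 = 1043 annual layers formed after it.
Counting back 1043 years from 1964 CE places the volcanic sulfate spike in 1964 − 1043 = 921 CE.

921 CE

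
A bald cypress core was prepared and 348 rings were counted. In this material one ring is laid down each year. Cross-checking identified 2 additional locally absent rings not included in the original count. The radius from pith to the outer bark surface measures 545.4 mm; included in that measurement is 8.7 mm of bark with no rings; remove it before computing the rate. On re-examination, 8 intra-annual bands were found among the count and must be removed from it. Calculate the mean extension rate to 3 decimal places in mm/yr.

True ring count = 348 − 8 + 2 = 342.
The growth record spans 545.4 − 8.7 = 536.7 mm.
536.7 mm over 342 years gives 536.7 / 342 ≈ 1.569 mm/yr.

1.569 mm/yr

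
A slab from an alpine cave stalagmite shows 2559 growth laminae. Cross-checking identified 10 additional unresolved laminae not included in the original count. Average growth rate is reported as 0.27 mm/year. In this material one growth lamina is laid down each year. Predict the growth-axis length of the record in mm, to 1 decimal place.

693.6 mm

True growth lamina count = 2559 + 10 = 2569.
2569 years at 0.27 mm/year gives 0.27 × 2569 = 693.6 mm.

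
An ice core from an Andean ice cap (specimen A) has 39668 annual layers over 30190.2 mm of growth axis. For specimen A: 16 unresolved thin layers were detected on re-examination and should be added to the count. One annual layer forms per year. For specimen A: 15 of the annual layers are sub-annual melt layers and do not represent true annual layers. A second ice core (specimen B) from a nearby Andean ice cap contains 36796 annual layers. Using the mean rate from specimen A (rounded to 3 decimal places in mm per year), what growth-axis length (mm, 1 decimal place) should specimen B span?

28001.8 mm

Specimen A: after corrections the count is 39668 − 15 + 16 = 39669 annual layers.
A: 30190.2 mm over 39669 years gives 30190.2 / 39669 ≈ 0.761 mm/year.
B's length ≈ 0.761 × 36796 = 28001.8 mm.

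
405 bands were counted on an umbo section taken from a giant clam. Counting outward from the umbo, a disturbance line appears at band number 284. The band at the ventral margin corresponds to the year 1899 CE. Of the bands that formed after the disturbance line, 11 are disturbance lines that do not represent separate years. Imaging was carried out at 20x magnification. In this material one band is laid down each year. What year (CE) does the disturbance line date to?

1789 CE

405 − 284 = 121 bands lie beyond the disturbance line toward the ventral margin.
Excluding 11 false bands: 121 − 11 = 110.
1899 − 110 = 1789 CE.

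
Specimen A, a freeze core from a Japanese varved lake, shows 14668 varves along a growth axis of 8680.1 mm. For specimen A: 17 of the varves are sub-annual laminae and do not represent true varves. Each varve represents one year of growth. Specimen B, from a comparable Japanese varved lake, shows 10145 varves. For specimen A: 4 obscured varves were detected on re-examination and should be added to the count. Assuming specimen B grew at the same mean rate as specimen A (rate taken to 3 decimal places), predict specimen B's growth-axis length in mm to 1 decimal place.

Specimen A: adjusted count: 14668 − 17 + 4 = 14655 varves.
A: 8680.1 mm over 14655 years gives 8680.1 / 14655 ≈ 0.592 mm per year.
For B, 0.592 mm/year × 10145 years = 6005.8 mm.

6005.8 mm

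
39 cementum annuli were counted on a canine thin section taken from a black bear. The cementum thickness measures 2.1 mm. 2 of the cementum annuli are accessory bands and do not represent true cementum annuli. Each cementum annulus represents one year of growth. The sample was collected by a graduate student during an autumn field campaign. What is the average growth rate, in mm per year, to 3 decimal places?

0.057 mm per year

True cementum annulus count = 39 − 2 = 37.
Mean rate = 2.1 mm / 37 years ≈ 0.057 mm per year.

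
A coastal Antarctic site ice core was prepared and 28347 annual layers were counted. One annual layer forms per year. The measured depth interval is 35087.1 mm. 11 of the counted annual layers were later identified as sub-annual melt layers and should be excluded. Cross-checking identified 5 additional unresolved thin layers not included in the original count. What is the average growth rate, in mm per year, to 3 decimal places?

After corrections the count is 28347 − 11 + 5 = 28341 annual layers.
Mean rate = 35087.1 mm / 28341 years ≈ 1.238 mm per year.

1.238 mm per year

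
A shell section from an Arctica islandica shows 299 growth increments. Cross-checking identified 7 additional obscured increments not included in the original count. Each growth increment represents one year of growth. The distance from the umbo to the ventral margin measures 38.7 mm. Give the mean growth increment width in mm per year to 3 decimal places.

After corrections the count is 299 + 7 = 306 growth increments.
Mean rate = 38.7 mm / 306 years ≈ 0.126 mm per year.

0.126 mm per year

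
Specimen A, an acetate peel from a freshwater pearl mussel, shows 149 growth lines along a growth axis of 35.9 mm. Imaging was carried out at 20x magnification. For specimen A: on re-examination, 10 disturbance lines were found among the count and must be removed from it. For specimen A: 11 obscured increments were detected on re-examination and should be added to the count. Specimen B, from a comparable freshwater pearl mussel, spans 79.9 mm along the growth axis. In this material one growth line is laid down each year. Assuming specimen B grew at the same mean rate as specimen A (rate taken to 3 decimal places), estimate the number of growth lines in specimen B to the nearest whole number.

334 growth lines

Specimen A: after corrections the count is 149 − 10 + 11 = 150 growth lines.
A: Extension rate ≈ 35.9 / 150 = 0.239 mm/year.
B spans 79.9 / 0.239 = 334.31 years ≈ 334 growth lines.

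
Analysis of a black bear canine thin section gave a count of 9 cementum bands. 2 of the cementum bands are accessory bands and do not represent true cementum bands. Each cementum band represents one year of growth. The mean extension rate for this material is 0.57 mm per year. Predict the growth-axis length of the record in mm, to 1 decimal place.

After corrections the count is 9 − 2 = 7 cementum bands.
Length ≈ 0.57 × 7 = 4.0 mm.

4.0 mm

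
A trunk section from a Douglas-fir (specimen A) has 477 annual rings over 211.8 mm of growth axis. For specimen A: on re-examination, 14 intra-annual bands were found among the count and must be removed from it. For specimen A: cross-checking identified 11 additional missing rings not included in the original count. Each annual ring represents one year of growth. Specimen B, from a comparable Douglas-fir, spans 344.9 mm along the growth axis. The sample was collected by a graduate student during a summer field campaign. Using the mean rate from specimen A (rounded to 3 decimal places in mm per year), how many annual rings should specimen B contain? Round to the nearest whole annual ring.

Specimen A: true annual ring count = 477 − 14 + 11 = 474.
A: Extension rate ≈ 211.8 / 474 = 0.447 mm/year.
For B, 344.9 / 0.447 = 771.59 years ≈ 772 annual rings.

772 annual rings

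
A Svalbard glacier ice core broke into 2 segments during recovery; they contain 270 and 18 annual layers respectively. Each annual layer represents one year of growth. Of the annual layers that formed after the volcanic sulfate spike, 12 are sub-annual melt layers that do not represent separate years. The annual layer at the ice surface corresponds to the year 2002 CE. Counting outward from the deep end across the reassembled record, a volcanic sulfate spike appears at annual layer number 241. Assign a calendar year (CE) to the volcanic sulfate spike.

Total annual layers = 270 + 18 = 288.
288 − 241 = 47 annual layers lie beyond the volcanic sulfate spike toward the ice surface.
Excluding 12 false annual layers: 47 − 12 = 35.
The annual layer at the ice surface is 2002 CE, so the volcanic sulfate spike dates to 2002 − 35 = 1967 CE.

1967 CE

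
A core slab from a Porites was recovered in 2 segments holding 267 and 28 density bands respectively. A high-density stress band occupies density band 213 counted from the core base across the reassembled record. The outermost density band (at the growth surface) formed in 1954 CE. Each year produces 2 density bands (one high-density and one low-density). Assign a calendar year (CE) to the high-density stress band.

Total density bands = 267 + 28 = 295.
The high-density stress band sits at density band 213 from the core base, so 295 − 213 = 82 density bands formed after it.
With 2 density bands per year, 82 / 2 = 41 years.
Counting back 41 years from 1954 CE places the high-density stress band in 1954 − 41 = 1913 CE.

1913 CE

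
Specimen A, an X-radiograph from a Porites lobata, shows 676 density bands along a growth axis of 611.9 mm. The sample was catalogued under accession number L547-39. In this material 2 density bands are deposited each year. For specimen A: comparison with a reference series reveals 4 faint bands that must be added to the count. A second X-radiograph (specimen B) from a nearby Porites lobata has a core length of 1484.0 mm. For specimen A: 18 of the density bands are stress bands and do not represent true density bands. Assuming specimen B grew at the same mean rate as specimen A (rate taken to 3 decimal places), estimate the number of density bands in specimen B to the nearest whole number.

Specimen A: correcting the raw count gives 676 − 18 + 4 = 662 true density bands.
Specimen A: with 2 density bands per year, 662 / 2 = 331 years.
A: 611.9 mm over 331 years gives 611.9 / 331 ≈ 1.849 mm/yr.
B spans 1484.0 / 1.849 = 802.60 years; at 2 density bands per year that is 802.60 × 2 ≈ 1605 density bands.

1605 density bands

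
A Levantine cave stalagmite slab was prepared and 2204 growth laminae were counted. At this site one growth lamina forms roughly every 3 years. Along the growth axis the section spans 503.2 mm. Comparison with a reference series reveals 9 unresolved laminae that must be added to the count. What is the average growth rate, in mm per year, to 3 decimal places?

Correcting the raw count gives 2204 + 9 = 2213 true growth laminae.
At 3 years per growth lamina, 2213 × 3 = 6639 years.
Extension rate ≈ 503.2 / 6639 = 0.076 mm per year.

0.076 mm per year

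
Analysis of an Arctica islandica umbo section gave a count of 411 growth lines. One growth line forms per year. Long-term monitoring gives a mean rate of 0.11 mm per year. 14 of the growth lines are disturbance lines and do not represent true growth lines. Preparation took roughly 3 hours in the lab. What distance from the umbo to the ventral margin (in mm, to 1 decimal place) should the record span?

True growth line count = 411 − 14 = 397.
397 years at 0.11 mm/year gives 0.11 × 397 = 43.7 mm.

43.7 mm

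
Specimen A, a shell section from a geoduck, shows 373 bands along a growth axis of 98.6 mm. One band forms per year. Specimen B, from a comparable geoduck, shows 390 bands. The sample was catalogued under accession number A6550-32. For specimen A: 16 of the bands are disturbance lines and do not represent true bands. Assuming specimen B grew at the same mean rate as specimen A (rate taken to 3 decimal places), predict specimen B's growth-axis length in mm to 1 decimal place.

107.6 mm

Specimen A: adjusted count: 373 − 16 = 357 bands.
A: 98.6 mm over 357 years gives 98.6 / 357 ≈ 0.276 mm per year.
For B, 0.276 mm/year × 390 years = 107.6 mm.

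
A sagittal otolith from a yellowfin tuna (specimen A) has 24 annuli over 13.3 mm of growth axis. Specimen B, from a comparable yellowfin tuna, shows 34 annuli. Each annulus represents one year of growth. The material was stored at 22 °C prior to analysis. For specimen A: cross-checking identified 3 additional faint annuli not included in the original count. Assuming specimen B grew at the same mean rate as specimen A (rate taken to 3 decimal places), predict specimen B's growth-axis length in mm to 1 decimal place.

16.8 mm

Specimen A: adjusted count: 24 + 3 = 27 annuli.
A: 13.3 mm over 27 years gives 13.3 / 27 ≈ 0.493 mm per year.
Length of B = 0.493 × 34 = 16.8 mm.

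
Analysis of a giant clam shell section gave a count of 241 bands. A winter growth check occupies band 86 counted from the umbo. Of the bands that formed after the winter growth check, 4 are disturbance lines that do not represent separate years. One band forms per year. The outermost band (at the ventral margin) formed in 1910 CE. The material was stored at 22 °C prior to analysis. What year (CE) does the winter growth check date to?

1759 CE

The winter growth check sits at band 86 from the umbo, so 241 − 86 = 155 bands formed after it.
Excluding 4 false bands: 155 − 4 = 151.
1910 − 151 = 1759 CE.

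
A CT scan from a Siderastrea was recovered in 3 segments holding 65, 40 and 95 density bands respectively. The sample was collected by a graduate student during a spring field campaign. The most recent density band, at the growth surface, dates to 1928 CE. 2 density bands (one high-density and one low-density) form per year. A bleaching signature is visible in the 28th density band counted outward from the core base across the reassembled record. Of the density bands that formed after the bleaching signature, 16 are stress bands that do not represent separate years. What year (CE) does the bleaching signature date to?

1850 CE

Total density bands = 65 + 40 + 95 = 200.
Between density band 28 and the growth surface there are 200 − 28 = 172 density bands.
Excluding 16 false density bands: 172 − 16 = 156.
Dividing by 2 density bands per year: 156 / 2 = 78 years.
The density band at the growth surface is 1928 CE, so the bleaching signature dates to 1928 − 78 = 1850 CE.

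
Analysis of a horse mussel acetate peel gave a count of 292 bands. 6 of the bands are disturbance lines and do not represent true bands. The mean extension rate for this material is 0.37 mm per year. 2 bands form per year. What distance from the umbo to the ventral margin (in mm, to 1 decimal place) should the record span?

52.9 mm

True band count = 292 − 6 = 286.
With 2 bands per year, 286 / 2 = 143 years.
Length ≈ 0.37 × 143 = 52.9 mm.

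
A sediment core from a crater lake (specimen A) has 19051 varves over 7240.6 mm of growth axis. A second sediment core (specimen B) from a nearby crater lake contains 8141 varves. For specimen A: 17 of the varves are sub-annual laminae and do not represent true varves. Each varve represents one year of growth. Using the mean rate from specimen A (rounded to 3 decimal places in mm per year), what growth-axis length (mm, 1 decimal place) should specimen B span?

3093.6 mm

Specimen A: adjusted count: 19051 − 17 = 19034 varves.
A: 7240.6 mm over 19034 years gives 7240.6 / 19034 ≈ 0.380 mm per year.
For B, 0.380 mm/year × 8141 years = 3093.6 mm.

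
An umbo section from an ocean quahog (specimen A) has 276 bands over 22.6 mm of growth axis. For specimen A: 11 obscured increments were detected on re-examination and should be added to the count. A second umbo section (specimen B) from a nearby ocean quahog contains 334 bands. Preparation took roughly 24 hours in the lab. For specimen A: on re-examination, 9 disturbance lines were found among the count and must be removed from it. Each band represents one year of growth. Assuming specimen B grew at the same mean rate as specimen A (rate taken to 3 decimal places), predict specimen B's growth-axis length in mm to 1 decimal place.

27.1 mm

Specimen A: adjusted count: 276 − 9 + 11 = 278 bands.
A: 22.6 mm over 278 years gives 22.6 / 278 ≈ 0.081 mm per year.
For B, 0.081 mm/year × 334 years = 27.1 mm.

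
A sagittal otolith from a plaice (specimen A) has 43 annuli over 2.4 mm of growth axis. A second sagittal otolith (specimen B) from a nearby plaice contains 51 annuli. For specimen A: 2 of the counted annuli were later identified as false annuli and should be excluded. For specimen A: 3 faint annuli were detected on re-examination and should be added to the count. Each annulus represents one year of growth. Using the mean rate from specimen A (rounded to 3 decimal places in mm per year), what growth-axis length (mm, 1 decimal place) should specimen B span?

Specimen A: adjusted count: 43 − 2 + 3 = 44 annuli.
A: 2.4 mm over 44 years gives 2.4 / 44 ≈ 0.055 mm/yr.
For B, 0.055 mm/year × 51 years = 2.8 mm.

2.8 mm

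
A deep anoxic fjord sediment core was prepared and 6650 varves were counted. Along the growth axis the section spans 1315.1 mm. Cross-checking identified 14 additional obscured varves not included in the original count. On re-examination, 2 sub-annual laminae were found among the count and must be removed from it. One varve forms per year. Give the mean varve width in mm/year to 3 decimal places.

True varve count = 6650 − 2 + 14 = 6662.
Mean rate = 1315.1 mm / 6662 years ≈ 0.197 mm/year.

0.197 mm/year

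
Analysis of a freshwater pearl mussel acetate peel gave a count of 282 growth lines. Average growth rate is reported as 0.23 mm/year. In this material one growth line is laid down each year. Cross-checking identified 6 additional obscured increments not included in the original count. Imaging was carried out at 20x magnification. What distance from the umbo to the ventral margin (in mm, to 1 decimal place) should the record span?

True growth line count = 282 + 6 = 288.
288 years at 0.23 mm/year gives 0.23 × 288 = 66.2 mm.

66.2 mm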